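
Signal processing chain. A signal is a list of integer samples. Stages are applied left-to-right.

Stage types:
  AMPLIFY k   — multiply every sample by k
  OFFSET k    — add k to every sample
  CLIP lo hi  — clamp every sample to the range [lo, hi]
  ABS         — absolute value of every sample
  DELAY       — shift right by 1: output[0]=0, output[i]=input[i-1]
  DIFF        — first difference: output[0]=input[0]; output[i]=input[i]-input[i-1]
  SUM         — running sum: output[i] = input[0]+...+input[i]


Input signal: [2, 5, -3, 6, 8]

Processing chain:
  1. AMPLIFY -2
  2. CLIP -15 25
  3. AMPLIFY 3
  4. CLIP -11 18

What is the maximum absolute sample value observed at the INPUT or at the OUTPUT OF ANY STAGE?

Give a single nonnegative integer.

Input: [2, 5, -3, 6, 8] (max |s|=8)
Stage 1 (AMPLIFY -2): 2*-2=-4, 5*-2=-10, -3*-2=6, 6*-2=-12, 8*-2=-16 -> [-4, -10, 6, -12, -16] (max |s|=16)
Stage 2 (CLIP -15 25): clip(-4,-15,25)=-4, clip(-10,-15,25)=-10, clip(6,-15,25)=6, clip(-12,-15,25)=-12, clip(-16,-15,25)=-15 -> [-4, -10, 6, -12, -15] (max |s|=15)
Stage 3 (AMPLIFY 3): -4*3=-12, -10*3=-30, 6*3=18, -12*3=-36, -15*3=-45 -> [-12, -30, 18, -36, -45] (max |s|=45)
Stage 4 (CLIP -11 18): clip(-12,-11,18)=-11, clip(-30,-11,18)=-11, clip(18,-11,18)=18, clip(-36,-11,18)=-11, clip(-45,-11,18)=-11 -> [-11, -11, 18, -11, -11] (max |s|=18)
Overall max amplitude: 45

Answer: 45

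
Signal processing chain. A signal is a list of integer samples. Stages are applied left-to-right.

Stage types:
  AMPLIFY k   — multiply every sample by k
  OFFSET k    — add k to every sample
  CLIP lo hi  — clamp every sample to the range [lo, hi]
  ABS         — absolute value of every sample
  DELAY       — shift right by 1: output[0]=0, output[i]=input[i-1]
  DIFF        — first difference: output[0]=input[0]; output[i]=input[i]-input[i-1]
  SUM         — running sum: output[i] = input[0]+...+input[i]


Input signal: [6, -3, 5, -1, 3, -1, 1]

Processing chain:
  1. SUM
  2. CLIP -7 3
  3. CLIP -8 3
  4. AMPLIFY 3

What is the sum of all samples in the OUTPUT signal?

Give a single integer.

Answer: 63

Derivation:
Input: [6, -3, 5, -1, 3, -1, 1]
Stage 1 (SUM): sum[0..0]=6, sum[0..1]=3, sum[0..2]=8, sum[0..3]=7, sum[0..4]=10, sum[0..5]=9, sum[0..6]=10 -> [6, 3, 8, 7, 10, 9, 10]
Stage 2 (CLIP -7 3): clip(6,-7,3)=3, clip(3,-7,3)=3, clip(8,-7,3)=3, clip(7,-7,3)=3, clip(10,-7,3)=3, clip(9,-7,3)=3, clip(10,-7,3)=3 -> [3, 3, 3, 3, 3, 3, 3]
Stage 3 (CLIP -8 3): clip(3,-8,3)=3, clip(3,-8,3)=3, clip(3,-8,3)=3, clip(3,-8,3)=3, clip(3,-8,3)=3, clip(3,-8,3)=3, clip(3,-8,3)=3 -> [3, 3, 3, 3, 3, 3, 3]
Stage 4 (AMPLIFY 3): 3*3=9, 3*3=9, 3*3=9, 3*3=9, 3*3=9, 3*3=9, 3*3=9 -> [9, 9, 9, 9, 9, 9, 9]
Output sum: 63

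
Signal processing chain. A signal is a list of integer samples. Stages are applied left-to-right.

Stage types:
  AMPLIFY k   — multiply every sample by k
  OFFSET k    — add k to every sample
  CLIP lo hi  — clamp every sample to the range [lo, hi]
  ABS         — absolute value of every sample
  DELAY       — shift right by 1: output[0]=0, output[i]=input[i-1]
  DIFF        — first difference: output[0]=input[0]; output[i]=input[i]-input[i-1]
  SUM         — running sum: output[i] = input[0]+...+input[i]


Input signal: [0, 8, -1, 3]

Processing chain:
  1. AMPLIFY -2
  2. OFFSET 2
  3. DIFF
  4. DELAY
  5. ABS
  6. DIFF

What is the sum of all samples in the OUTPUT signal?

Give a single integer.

Input: [0, 8, -1, 3]
Stage 1 (AMPLIFY -2): 0*-2=0, 8*-2=-16, -1*-2=2, 3*-2=-6 -> [0, -16, 2, -6]
Stage 2 (OFFSET 2): 0+2=2, -16+2=-14, 2+2=4, -6+2=-4 -> [2, -14, 4, -4]
Stage 3 (DIFF): s[0]=2, -14-2=-16, 4--14=18, -4-4=-8 -> [2, -16, 18, -8]
Stage 4 (DELAY): [0, 2, -16, 18] = [0, 2, -16, 18] -> [0, 2, -16, 18]
Stage 5 (ABS): |0|=0, |2|=2, |-16|=16, |18|=18 -> [0, 2, 16, 18]
Stage 6 (DIFF): s[0]=0, 2-0=2, 16-2=14, 18-16=2 -> [0, 2, 14, 2]
Output sum: 18

Answer: 18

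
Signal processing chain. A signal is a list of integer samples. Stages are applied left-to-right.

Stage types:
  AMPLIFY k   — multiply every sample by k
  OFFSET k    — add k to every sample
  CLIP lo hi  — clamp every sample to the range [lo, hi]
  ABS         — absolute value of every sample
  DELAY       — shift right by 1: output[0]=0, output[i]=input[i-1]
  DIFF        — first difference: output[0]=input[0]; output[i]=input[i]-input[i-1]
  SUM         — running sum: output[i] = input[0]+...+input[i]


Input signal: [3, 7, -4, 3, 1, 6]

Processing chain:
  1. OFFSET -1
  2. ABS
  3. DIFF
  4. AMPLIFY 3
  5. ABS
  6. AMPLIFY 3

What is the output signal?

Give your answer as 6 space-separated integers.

Answer: 18 36 9 27 18 45

Derivation:
Input: [3, 7, -4, 3, 1, 6]
Stage 1 (OFFSET -1): 3+-1=2, 7+-1=6, -4+-1=-5, 3+-1=2, 1+-1=0, 6+-1=5 -> [2, 6, -5, 2, 0, 5]
Stage 2 (ABS): |2|=2, |6|=6, |-5|=5, |2|=2, |0|=0, |5|=5 -> [2, 6, 5, 2, 0, 5]
Stage 3 (DIFF): s[0]=2, 6-2=4, 5-6=-1, 2-5=-3, 0-2=-2, 5-0=5 -> [2, 4, -1, -3, -2, 5]
Stage 4 (AMPLIFY 3): 2*3=6, 4*3=12, -1*3=-3, -3*3=-9, -2*3=-6, 5*3=15 -> [6, 12, -3, -9, -6, 15]
Stage 5 (ABS): |6|=6, |12|=12, |-3|=3, |-9|=9, |-6|=6, |15|=15 -> [6, 12, 3, 9, 6, 15]
Stage 6 (AMPLIFY 3): 6*3=18, 12*3=36, 3*3=9, 9*3=27, 6*3=18, 15*3=45 -> [18, 36, 9, 27, 18, 45]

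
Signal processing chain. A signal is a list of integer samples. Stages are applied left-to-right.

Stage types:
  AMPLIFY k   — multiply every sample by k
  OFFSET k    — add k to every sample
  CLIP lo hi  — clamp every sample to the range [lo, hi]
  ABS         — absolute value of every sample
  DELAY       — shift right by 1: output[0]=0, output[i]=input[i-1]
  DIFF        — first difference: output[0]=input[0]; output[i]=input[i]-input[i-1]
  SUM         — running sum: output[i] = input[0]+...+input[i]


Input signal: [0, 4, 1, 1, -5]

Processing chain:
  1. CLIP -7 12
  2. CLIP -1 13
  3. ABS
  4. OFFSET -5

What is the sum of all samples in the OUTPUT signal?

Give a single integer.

Answer: -18

Derivation:
Input: [0, 4, 1, 1, -5]
Stage 1 (CLIP -7 12): clip(0,-7,12)=0, clip(4,-7,12)=4, clip(1,-7,12)=1, clip(1,-7,12)=1, clip(-5,-7,12)=-5 -> [0, 4, 1, 1, -5]
Stage 2 (CLIP -1 13): clip(0,-1,13)=0, clip(4,-1,13)=4, clip(1,-1,13)=1, clip(1,-1,13)=1, clip(-5,-1,13)=-1 -> [0, 4, 1, 1, -1]
Stage 3 (ABS): |0|=0, |4|=4, |1|=1, |1|=1, |-1|=1 -> [0, 4, 1, 1, 1]
Stage 4 (OFFSET -5): 0+-5=-5, 4+-5=-1, 1+-5=-4, 1+-5=-4, 1+-5=-4 -> [-5, -1, -4, -4, -4]
Output sum: -18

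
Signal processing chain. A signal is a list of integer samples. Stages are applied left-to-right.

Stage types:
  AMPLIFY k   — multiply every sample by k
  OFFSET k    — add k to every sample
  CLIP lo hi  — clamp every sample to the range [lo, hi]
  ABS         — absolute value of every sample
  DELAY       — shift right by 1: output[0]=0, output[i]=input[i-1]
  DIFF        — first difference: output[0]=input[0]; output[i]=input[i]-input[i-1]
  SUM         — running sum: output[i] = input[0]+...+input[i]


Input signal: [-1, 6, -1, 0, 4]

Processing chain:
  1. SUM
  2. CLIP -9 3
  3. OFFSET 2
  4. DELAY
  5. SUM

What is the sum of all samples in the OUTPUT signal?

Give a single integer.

Input: [-1, 6, -1, 0, 4]
Stage 1 (SUM): sum[0..0]=-1, sum[0..1]=5, sum[0..2]=4, sum[0..3]=4, sum[0..4]=8 -> [-1, 5, 4, 4, 8]
Stage 2 (CLIP -9 3): clip(-1,-9,3)=-1, clip(5,-9,3)=3, clip(4,-9,3)=3, clip(4,-9,3)=3, clip(8,-9,3)=3 -> [-1, 3, 3, 3, 3]
Stage 3 (OFFSET 2): -1+2=1, 3+2=5, 3+2=5, 3+2=5, 3+2=5 -> [1, 5, 5, 5, 5]
Stage 4 (DELAY): [0, 1, 5, 5, 5] = [0, 1, 5, 5, 5] -> [0, 1, 5, 5, 5]
Stage 5 (SUM): sum[0..0]=0, sum[0..1]=1, sum[0..2]=6, sum[0..3]=11, sum[0..4]=16 -> [0, 1, 6, 11, 16]
Output sum: 34

Answer: 34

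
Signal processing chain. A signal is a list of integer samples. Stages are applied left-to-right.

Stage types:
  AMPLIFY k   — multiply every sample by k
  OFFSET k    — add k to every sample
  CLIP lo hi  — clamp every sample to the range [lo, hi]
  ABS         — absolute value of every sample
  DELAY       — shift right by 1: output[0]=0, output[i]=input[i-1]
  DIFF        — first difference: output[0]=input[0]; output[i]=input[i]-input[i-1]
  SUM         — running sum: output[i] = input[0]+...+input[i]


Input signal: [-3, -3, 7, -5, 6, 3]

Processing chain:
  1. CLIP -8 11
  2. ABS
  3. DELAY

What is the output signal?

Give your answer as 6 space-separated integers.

Input: [-3, -3, 7, -5, 6, 3]
Stage 1 (CLIP -8 11): clip(-3,-8,11)=-3, clip(-3,-8,11)=-3, clip(7,-8,11)=7, clip(-5,-8,11)=-5, clip(6,-8,11)=6, clip(3,-8,11)=3 -> [-3, -3, 7, -5, 6, 3]
Stage 2 (ABS): |-3|=3, |-3|=3, |7|=7, |-5|=5, |6|=6, |3|=3 -> [3, 3, 7, 5, 6, 3]
Stage 3 (DELAY): [0, 3, 3, 7, 5, 6] = [0, 3, 3, 7, 5, 6] -> [0, 3, 3, 7, 5, 6]

Answer: 0 3 3 7 5 6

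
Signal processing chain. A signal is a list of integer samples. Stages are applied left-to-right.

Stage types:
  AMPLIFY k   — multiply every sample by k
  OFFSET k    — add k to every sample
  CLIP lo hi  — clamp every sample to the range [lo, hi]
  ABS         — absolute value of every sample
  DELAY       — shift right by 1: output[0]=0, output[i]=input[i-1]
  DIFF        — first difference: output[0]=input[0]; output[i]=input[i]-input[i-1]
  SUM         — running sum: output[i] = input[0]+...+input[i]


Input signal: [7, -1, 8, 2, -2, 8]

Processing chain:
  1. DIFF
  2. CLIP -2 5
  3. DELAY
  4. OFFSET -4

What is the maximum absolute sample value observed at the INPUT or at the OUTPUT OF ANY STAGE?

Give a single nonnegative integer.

Input: [7, -1, 8, 2, -2, 8] (max |s|=8)
Stage 1 (DIFF): s[0]=7, -1-7=-8, 8--1=9, 2-8=-6, -2-2=-4, 8--2=10 -> [7, -8, 9, -6, -4, 10] (max |s|=10)
Stage 2 (CLIP -2 5): clip(7,-2,5)=5, clip(-8,-2,5)=-2, clip(9,-2,5)=5, clip(-6,-2,5)=-2, clip(-4,-2,5)=-2, clip(10,-2,5)=5 -> [5, -2, 5, -2, -2, 5] (max |s|=5)
Stage 3 (DELAY): [0, 5, -2, 5, -2, -2] = [0, 5, -2, 5, -2, -2] -> [0, 5, -2, 5, -2, -2] (max |s|=5)
Stage 4 (OFFSET -4): 0+-4=-4, 5+-4=1, -2+-4=-6, 5+-4=1, -2+-4=-6, -2+-4=-6 -> [-4, 1, -6, 1, -6, -6] (max |s|=6)
Overall max amplitude: 10

Answer: 10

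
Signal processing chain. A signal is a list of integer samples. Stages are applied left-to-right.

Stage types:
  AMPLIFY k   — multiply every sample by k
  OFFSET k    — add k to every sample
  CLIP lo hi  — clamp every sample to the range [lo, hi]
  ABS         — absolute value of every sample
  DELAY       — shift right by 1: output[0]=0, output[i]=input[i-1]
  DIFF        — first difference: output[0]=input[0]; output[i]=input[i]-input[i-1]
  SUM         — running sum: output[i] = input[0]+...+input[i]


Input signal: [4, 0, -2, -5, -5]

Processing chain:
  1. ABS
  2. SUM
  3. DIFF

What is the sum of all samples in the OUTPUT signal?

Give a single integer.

Input: [4, 0, -2, -5, -5]
Stage 1 (ABS): |4|=4, |0|=0, |-2|=2, |-5|=5, |-5|=5 -> [4, 0, 2, 5, 5]
Stage 2 (SUM): sum[0..0]=4, sum[0..1]=4, sum[0..2]=6, sum[0..3]=11, sum[0..4]=16 -> [4, 4, 6, 11, 16]
Stage 3 (DIFF): s[0]=4, 4-4=0, 6-4=2, 11-6=5, 16-11=5 -> [4, 0, 2, 5, 5]
Output sum: 16

Answer: 16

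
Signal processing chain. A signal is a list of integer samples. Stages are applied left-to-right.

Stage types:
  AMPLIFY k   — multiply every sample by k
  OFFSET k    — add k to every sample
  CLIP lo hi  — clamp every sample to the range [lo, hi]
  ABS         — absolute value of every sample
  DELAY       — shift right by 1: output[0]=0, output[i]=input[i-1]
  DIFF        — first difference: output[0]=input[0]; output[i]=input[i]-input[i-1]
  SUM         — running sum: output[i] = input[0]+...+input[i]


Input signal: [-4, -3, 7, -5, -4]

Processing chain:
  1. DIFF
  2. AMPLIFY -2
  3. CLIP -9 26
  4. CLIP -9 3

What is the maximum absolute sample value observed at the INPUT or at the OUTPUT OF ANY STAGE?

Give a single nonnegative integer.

Answer: 24

Derivation:
Input: [-4, -3, 7, -5, -4] (max |s|=7)
Stage 1 (DIFF): s[0]=-4, -3--4=1, 7--3=10, -5-7=-12, -4--5=1 -> [-4, 1, 10, -12, 1] (max |s|=12)
Stage 2 (AMPLIFY -2): -4*-2=8, 1*-2=-2, 10*-2=-20, -12*-2=24, 1*-2=-2 -> [8, -2, -20, 24, -2] (max |s|=24)
Stage 3 (CLIP -9 26): clip(8,-9,26)=8, clip(-2,-9,26)=-2, clip(-20,-9,26)=-9, clip(24,-9,26)=24, clip(-2,-9,26)=-2 -> [8, -2, -9, 24, -2] (max |s|=24)
Stage 4 (CLIP -9 3): clip(8,-9,3)=3, clip(-2,-9,3)=-2, clip(-9,-9,3)=-9, clip(24,-9,3)=3, clip(-2,-9,3)=-2 -> [3, -2, -9, 3, -2] (max |s|=9)
Overall max amplitude: 24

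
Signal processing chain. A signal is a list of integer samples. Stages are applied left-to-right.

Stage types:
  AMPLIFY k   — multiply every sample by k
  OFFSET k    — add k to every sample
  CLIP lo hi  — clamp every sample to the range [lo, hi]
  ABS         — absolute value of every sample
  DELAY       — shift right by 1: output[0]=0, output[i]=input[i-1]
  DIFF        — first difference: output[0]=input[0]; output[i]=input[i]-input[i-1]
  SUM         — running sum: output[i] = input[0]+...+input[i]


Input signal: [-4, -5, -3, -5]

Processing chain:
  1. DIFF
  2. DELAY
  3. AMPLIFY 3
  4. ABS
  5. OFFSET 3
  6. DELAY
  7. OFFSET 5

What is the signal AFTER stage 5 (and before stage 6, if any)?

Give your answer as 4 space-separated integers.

Input: [-4, -5, -3, -5]
Stage 1 (DIFF): s[0]=-4, -5--4=-1, -3--5=2, -5--3=-2 -> [-4, -1, 2, -2]
Stage 2 (DELAY): [0, -4, -1, 2] = [0, -4, -1, 2] -> [0, -4, -1, 2]
Stage 3 (AMPLIFY 3): 0*3=0, -4*3=-12, -1*3=-3, 2*3=6 -> [0, -12, -3, 6]
Stage 4 (ABS): |0|=0, |-12|=12, |-3|=3, |6|=6 -> [0, 12, 3, 6]
Stage 5 (OFFSET 3): 0+3=3, 12+3=15, 3+3=6, 6+3=9 -> [3, 15, 6, 9]

Answer: 3 15 6 9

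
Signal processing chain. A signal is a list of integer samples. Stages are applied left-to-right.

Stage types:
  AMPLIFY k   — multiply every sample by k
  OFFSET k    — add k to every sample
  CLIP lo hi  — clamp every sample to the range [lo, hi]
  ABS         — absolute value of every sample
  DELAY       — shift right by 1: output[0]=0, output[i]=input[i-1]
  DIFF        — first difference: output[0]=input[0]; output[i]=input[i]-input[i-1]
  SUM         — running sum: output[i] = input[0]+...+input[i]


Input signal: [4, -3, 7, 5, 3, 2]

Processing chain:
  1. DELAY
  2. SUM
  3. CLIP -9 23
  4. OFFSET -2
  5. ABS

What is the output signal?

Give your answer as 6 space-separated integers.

Answer: 2 2 1 6 11 14

Derivation:
Input: [4, -3, 7, 5, 3, 2]
Stage 1 (DELAY): [0, 4, -3, 7, 5, 3] = [0, 4, -3, 7, 5, 3] -> [0, 4, -3, 7, 5, 3]
Stage 2 (SUM): sum[0..0]=0, sum[0..1]=4, sum[0..2]=1, sum[0..3]=8, sum[0..4]=13, sum[0..5]=16 -> [0, 4, 1, 8, 13, 16]
Stage 3 (CLIP -9 23): clip(0,-9,23)=0, clip(4,-9,23)=4, clip(1,-9,23)=1, clip(8,-9,23)=8, clip(13,-9,23)=13, clip(16,-9,23)=16 -> [0, 4, 1, 8, 13, 16]
Stage 4 (OFFSET -2): 0+-2=-2, 4+-2=2, 1+-2=-1, 8+-2=6, 13+-2=11, 16+-2=14 -> [-2, 2, -1, 6, 11, 14]
Stage 5 (ABS): |-2|=2, |2|=2, |-1|=1, |6|=6, |11|=11, |14|=14 -> [2, 2, 1, 6, 11, 14]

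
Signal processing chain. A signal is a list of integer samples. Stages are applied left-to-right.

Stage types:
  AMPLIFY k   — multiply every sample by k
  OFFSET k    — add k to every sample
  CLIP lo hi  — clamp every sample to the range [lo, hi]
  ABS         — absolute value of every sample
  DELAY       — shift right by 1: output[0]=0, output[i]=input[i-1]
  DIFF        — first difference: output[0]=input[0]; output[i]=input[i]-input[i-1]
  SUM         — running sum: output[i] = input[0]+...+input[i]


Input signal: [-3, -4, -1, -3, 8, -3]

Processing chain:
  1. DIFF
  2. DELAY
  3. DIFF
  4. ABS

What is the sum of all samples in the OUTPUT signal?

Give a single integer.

Input: [-3, -4, -1, -3, 8, -3]
Stage 1 (DIFF): s[0]=-3, -4--3=-1, -1--4=3, -3--1=-2, 8--3=11, -3-8=-11 -> [-3, -1, 3, -2, 11, -11]
Stage 2 (DELAY): [0, -3, -1, 3, -2, 11] = [0, -3, -1, 3, -2, 11] -> [0, -3, -1, 3, -2, 11]
Stage 3 (DIFF): s[0]=0, -3-0=-3, -1--3=2, 3--1=4, -2-3=-5, 11--2=13 -> [0, -3, 2, 4, -5, 13]
Stage 4 (ABS): |0|=0, |-3|=3, |2|=2, |4|=4, |-5|=5, |13|=13 -> [0, 3, 2, 4, 5, 13]
Output sum: 27

Answer: 27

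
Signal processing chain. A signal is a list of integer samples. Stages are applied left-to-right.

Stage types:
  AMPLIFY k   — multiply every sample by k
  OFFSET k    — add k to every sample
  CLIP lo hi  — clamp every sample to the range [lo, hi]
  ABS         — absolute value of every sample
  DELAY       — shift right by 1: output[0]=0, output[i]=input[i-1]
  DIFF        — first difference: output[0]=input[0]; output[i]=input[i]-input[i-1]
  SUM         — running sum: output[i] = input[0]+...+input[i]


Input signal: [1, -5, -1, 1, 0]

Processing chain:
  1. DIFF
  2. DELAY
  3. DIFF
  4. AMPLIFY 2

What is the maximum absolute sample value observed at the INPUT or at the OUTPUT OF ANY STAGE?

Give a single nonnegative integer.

Answer: 20

Derivation:
Input: [1, -5, -1, 1, 0] (max |s|=5)
Stage 1 (DIFF): s[0]=1, -5-1=-6, -1--5=4, 1--1=2, 0-1=-1 -> [1, -6, 4, 2, -1] (max |s|=6)
Stage 2 (DELAY): [0, 1, -6, 4, 2] = [0, 1, -6, 4, 2] -> [0, 1, -6, 4, 2] (max |s|=6)
Stage 3 (DIFF): s[0]=0, 1-0=1, -6-1=-7, 4--6=10, 2-4=-2 -> [0, 1, -7, 10, -2] (max |s|=10)
Stage 4 (AMPLIFY 2): 0*2=0, 1*2=2, -7*2=-14, 10*2=20, -2*2=-4 -> [0, 2, -14, 20, -4] (max |s|=20)
Overall max amplitude: 20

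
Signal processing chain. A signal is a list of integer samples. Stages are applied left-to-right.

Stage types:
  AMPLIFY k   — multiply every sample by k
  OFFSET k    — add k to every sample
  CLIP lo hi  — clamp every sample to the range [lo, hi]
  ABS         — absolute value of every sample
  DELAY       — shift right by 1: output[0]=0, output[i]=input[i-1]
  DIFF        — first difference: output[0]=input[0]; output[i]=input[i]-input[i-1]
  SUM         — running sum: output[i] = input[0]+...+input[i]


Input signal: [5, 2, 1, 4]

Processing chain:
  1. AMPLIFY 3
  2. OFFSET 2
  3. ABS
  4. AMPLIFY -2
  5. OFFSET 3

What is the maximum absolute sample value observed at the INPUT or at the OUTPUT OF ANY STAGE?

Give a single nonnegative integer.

Answer: 34

Derivation:
Input: [5, 2, 1, 4] (max |s|=5)
Stage 1 (AMPLIFY 3): 5*3=15, 2*3=6, 1*3=3, 4*3=12 -> [15, 6, 3, 12] (max |s|=15)
Stage 2 (OFFSET 2): 15+2=17, 6+2=8, 3+2=5, 12+2=14 -> [17, 8, 5, 14] (max |s|=17)
Stage 3 (ABS): |17|=17, |8|=8, |5|=5, |14|=14 -> [17, 8, 5, 14] (max |s|=17)
Stage 4 (AMPLIFY -2): 17*-2=-34, 8*-2=-16, 5*-2=-10, 14*-2=-28 -> [-34, -16, -10, -28] (max |s|=34)
Stage 5 (OFFSET 3): -34+3=-31, -16+3=-13, -10+3=-7, -28+3=-25 -> [-31, -13, -7, -25] (max |s|=31)
Overall max amplitude: 34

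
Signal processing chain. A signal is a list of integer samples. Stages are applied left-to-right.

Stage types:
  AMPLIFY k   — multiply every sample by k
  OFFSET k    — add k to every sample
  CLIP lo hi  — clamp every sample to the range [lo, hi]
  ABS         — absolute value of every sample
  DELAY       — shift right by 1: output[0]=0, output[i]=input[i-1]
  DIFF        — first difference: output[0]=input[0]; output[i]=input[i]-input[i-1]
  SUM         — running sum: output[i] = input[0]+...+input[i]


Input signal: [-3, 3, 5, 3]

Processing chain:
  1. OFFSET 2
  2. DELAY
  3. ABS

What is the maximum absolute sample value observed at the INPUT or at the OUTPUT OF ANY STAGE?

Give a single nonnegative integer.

Answer: 7

Derivation:
Input: [-3, 3, 5, 3] (max |s|=5)
Stage 1 (OFFSET 2): -3+2=-1, 3+2=5, 5+2=7, 3+2=5 -> [-1, 5, 7, 5] (max |s|=7)
Stage 2 (DELAY): [0, -1, 5, 7] = [0, -1, 5, 7] -> [0, -1, 5, 7] (max |s|=7)
Stage 3 (ABS): |0|=0, |-1|=1, |5|=5, |7|=7 -> [0, 1, 5, 7] (max |s|=7)
Overall max amplitude: 7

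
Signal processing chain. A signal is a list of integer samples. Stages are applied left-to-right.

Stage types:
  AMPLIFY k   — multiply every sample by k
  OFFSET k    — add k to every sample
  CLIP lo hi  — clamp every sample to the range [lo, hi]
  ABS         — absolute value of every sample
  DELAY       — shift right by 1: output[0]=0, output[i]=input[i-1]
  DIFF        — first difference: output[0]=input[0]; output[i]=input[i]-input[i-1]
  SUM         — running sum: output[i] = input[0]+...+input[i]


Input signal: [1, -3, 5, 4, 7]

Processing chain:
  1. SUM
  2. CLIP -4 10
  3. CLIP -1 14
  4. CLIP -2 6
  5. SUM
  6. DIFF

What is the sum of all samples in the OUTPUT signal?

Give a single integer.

Answer: 15

Derivation:
Input: [1, -3, 5, 4, 7]
Stage 1 (SUM): sum[0..0]=1, sum[0..1]=-2, sum[0..2]=3, sum[0..3]=7, sum[0..4]=14 -> [1, -2, 3, 7, 14]
Stage 2 (CLIP -4 10): clip(1,-4,10)=1, clip(-2,-4,10)=-2, clip(3,-4,10)=3, clip(7,-4,10)=7, clip(14,-4,10)=10 -> [1, -2, 3, 7, 10]
Stage 3 (CLIP -1 14): clip(1,-1,14)=1, clip(-2,-1,14)=-1, clip(3,-1,14)=3, clip(7,-1,14)=7, clip(10,-1,14)=10 -> [1, -1, 3, 7, 10]
Stage 4 (CLIP -2 6): clip(1,-2,6)=1, clip(-1,-2,6)=-1, clip(3,-2,6)=3, clip(7,-2,6)=6, clip(10,-2,6)=6 -> [1, -1, 3, 6, 6]
Stage 5 (SUM): sum[0..0]=1, sum[0..1]=0, sum[0..2]=3, sum[0..3]=9, sum[0..4]=15 -> [1, 0, 3, 9, 15]
Stage 6 (DIFF): s[0]=1, 0-1=-1, 3-0=3, 9-3=6, 15-9=6 -> [1, -1, 3, 6, 6]
Output sum: 15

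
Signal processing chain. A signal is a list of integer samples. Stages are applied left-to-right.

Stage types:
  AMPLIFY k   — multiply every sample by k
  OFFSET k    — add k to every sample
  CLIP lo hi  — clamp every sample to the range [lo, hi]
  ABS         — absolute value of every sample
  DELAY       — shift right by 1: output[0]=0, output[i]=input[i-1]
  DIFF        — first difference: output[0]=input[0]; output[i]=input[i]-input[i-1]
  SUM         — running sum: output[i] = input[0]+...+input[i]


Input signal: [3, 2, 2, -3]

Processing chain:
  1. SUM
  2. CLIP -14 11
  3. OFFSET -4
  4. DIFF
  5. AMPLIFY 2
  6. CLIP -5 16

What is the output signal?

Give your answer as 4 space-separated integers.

Answer: -2 4 4 -5

Derivation:
Input: [3, 2, 2, -3]
Stage 1 (SUM): sum[0..0]=3, sum[0..1]=5, sum[0..2]=7, sum[0..3]=4 -> [3, 5, 7, 4]
Stage 2 (CLIP -14 11): clip(3,-14,11)=3, clip(5,-14,11)=5, clip(7,-14,11)=7, clip(4,-14,11)=4 -> [3, 5, 7, 4]
Stage 3 (OFFSET -4): 3+-4=-1, 5+-4=1, 7+-4=3, 4+-4=0 -> [-1, 1, 3, 0]
Stage 4 (DIFF): s[0]=-1, 1--1=2, 3-1=2, 0-3=-3 -> [-1, 2, 2, -3]
Stage 5 (AMPLIFY 2): -1*2=-2, 2*2=4, 2*2=4, -3*2=-6 -> [-2, 4, 4, -6]
Stage 6 (CLIP -5 16): clip(-2,-5,16)=-2, clip(4,-5,16)=4, clip(4,-5,16)=4, clip(-6,-5,16)=-5 -> [-2, 4, 4, -5]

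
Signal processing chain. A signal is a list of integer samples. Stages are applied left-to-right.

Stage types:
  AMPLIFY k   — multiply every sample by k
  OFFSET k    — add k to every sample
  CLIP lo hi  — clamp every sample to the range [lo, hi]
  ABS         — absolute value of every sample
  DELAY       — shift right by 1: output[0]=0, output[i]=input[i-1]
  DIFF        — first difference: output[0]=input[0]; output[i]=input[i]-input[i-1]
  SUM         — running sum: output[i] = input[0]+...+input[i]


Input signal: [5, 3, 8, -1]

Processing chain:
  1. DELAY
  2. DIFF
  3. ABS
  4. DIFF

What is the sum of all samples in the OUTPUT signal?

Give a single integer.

Input: [5, 3, 8, -1]
Stage 1 (DELAY): [0, 5, 3, 8] = [0, 5, 3, 8] -> [0, 5, 3, 8]
Stage 2 (DIFF): s[0]=0, 5-0=5, 3-5=-2, 8-3=5 -> [0, 5, -2, 5]
Stage 3 (ABS): |0|=0, |5|=5, |-2|=2, |5|=5 -> [0, 5, 2, 5]
Stage 4 (DIFF): s[0]=0, 5-0=5, 2-5=-3, 5-2=3 -> [0, 5, -3, 3]
Output sum: 5

Answer: 5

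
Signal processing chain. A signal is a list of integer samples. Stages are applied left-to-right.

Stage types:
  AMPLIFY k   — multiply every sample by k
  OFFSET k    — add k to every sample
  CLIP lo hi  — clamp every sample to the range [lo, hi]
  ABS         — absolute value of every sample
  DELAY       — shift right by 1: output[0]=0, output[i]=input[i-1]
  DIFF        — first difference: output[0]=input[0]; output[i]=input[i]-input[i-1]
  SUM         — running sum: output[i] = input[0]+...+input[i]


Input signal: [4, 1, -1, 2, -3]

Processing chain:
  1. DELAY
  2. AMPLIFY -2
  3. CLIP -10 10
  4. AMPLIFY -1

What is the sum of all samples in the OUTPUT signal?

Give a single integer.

Input: [4, 1, -1, 2, -3]
Stage 1 (DELAY): [0, 4, 1, -1, 2] = [0, 4, 1, -1, 2] -> [0, 4, 1, -1, 2]
Stage 2 (AMPLIFY -2): 0*-2=0, 4*-2=-8, 1*-2=-2, -1*-2=2, 2*-2=-4 -> [0, -8, -2, 2, -4]
Stage 3 (CLIP -10 10): clip(0,-10,10)=0, clip(-8,-10,10)=-8, clip(-2,-10,10)=-2, clip(2,-10,10)=2, clip(-4,-10,10)=-4 -> [0, -8, -2, 2, -4]
Stage 4 (AMPLIFY -1): 0*-1=0, -8*-1=8, -2*-1=2, 2*-1=-2, -4*-1=4 -> [0, 8, 2, -2, 4]
Output sum: 12

Answer: 12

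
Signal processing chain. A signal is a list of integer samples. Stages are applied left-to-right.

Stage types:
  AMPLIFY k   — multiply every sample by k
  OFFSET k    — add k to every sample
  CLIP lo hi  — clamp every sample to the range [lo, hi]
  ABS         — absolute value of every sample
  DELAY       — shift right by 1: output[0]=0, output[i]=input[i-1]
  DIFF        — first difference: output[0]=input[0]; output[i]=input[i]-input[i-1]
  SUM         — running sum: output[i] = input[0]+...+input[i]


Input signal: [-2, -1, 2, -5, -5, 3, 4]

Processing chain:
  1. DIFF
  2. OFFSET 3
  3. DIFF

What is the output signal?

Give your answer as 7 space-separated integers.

Input: [-2, -1, 2, -5, -5, 3, 4]
Stage 1 (DIFF): s[0]=-2, -1--2=1, 2--1=3, -5-2=-7, -5--5=0, 3--5=8, 4-3=1 -> [-2, 1, 3, -7, 0, 8, 1]
Stage 2 (OFFSET 3): -2+3=1, 1+3=4, 3+3=6, -7+3=-4, 0+3=3, 8+3=11, 1+3=4 -> [1, 4, 6, -4, 3, 11, 4]
Stage 3 (DIFF): s[0]=1, 4-1=3, 6-4=2, -4-6=-10, 3--4=7, 11-3=8, 4-11=-7 -> [1, 3, 2, -10, 7, 8, -7]

Answer: 1 3 2 -10 7 8 -7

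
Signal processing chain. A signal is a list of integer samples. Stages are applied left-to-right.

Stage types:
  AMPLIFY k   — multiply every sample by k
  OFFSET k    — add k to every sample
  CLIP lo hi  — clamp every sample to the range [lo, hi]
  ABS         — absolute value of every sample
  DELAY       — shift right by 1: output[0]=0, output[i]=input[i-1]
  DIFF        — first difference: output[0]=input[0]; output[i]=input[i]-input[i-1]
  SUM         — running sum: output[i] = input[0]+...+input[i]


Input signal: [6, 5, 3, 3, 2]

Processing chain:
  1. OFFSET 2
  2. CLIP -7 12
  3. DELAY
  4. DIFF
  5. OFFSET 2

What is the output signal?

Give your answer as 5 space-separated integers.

Input: [6, 5, 3, 3, 2]
Stage 1 (OFFSET 2): 6+2=8, 5+2=7, 3+2=5, 3+2=5, 2+2=4 -> [8, 7, 5, 5, 4]
Stage 2 (CLIP -7 12): clip(8,-7,12)=8, clip(7,-7,12)=7, clip(5,-7,12)=5, clip(5,-7,12)=5, clip(4,-7,12)=4 -> [8, 7, 5, 5, 4]
Stage 3 (DELAY): [0, 8, 7, 5, 5] = [0, 8, 7, 5, 5] -> [0, 8, 7, 5, 5]
Stage 4 (DIFF): s[0]=0, 8-0=8, 7-8=-1, 5-7=-2, 5-5=0 -> [0, 8, -1, -2, 0]
Stage 5 (OFFSET 2): 0+2=2, 8+2=10, -1+2=1, -2+2=0, 0+2=2 -> [2, 10, 1, 0, 2]

Answer: 2 10 1 0 2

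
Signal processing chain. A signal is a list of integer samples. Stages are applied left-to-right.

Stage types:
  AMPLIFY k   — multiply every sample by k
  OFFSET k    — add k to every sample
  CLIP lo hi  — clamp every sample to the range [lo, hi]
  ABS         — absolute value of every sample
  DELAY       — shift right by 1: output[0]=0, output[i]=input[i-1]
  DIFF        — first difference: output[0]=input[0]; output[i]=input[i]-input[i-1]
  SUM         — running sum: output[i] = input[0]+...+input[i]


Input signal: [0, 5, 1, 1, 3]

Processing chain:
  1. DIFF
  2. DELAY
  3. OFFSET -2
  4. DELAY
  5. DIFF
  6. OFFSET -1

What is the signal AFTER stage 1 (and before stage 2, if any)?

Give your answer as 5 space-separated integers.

Input: [0, 5, 1, 1, 3]
Stage 1 (DIFF): s[0]=0, 5-0=5, 1-5=-4, 1-1=0, 3-1=2 -> [0, 5, -4, 0, 2]

Answer: 0 5 -4 0 2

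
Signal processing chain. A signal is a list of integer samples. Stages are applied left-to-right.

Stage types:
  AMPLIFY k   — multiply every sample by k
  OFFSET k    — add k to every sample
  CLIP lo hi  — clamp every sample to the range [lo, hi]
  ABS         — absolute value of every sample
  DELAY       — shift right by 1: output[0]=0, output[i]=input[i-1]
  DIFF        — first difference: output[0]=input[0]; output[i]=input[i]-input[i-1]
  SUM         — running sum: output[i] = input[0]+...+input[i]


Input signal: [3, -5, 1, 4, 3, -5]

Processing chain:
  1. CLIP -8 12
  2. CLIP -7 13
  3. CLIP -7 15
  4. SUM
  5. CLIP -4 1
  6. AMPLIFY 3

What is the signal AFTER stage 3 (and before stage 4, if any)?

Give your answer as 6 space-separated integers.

Answer: 3 -5 1 4 3 -5

Derivation:
Input: [3, -5, 1, 4, 3, -5]
Stage 1 (CLIP -8 12): clip(3,-8,12)=3, clip(-5,-8,12)=-5, clip(1,-8,12)=1, clip(4,-8,12)=4, clip(3,-8,12)=3, clip(-5,-8,12)=-5 -> [3, -5, 1, 4, 3, -5]
Stage 2 (CLIP -7 13): clip(3,-7,13)=3, clip(-5,-7,13)=-5, clip(1,-7,13)=1, clip(4,-7,13)=4, clip(3,-7,13)=3, clip(-5,-7,13)=-5 -> [3, -5, 1, 4, 3, -5]
Stage 3 (CLIP -7 15): clip(3,-7,15)=3, clip(-5,-7,15)=-5, clip(1,-7,15)=1, clip(4,-7,15)=4, clip(3,-7,15)=3, clip(-5,-7,15)=-5 -> [3, -5, 1, 4, 3, -5]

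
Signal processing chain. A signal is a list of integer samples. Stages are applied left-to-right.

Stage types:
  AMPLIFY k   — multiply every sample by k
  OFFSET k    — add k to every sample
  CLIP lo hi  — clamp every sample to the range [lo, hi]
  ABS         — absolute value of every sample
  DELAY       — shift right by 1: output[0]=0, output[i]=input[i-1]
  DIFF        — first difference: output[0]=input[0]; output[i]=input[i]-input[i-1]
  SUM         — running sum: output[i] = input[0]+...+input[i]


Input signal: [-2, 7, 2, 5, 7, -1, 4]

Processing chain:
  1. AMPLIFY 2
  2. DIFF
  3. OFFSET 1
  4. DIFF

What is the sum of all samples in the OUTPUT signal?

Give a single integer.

Answer: 11

Derivation:
Input: [-2, 7, 2, 5, 7, -1, 4]
Stage 1 (AMPLIFY 2): -2*2=-4, 7*2=14, 2*2=4, 5*2=10, 7*2=14, -1*2=-2, 4*2=8 -> [-4, 14, 4, 10, 14, -2, 8]
Stage 2 (DIFF): s[0]=-4, 14--4=18, 4-14=-10, 10-4=6, 14-10=4, -2-14=-16, 8--2=10 -> [-4, 18, -10, 6, 4, -16, 10]
Stage 3 (OFFSET 1): -4+1=-3, 18+1=19, -10+1=-9, 6+1=7, 4+1=5, -16+1=-15, 10+1=11 -> [-3, 19, -9, 7, 5, -15, 11]
Stage 4 (DIFF): s[0]=-3, 19--3=22, -9-19=-28, 7--9=16, 5-7=-2, -15-5=-20, 11--15=26 -> [-3, 22, -28, 16, -2, -20, 26]
Output sum: 11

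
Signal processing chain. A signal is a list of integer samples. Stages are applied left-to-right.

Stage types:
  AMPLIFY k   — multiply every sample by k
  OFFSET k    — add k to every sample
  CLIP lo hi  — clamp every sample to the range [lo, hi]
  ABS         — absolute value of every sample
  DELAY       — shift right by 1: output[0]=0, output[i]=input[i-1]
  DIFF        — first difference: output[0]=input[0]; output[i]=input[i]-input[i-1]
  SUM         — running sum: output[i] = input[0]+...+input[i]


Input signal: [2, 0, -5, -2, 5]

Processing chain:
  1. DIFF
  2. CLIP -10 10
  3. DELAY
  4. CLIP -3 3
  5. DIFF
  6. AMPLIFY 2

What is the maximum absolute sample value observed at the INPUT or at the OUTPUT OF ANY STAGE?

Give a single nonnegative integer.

Input: [2, 0, -5, -2, 5] (max |s|=5)
Stage 1 (DIFF): s[0]=2, 0-2=-2, -5-0=-5, -2--5=3, 5--2=7 -> [2, -2, -5, 3, 7] (max |s|=7)
Stage 2 (CLIP -10 10): clip(2,-10,10)=2, clip(-2,-10,10)=-2, clip(-5,-10,10)=-5, clip(3,-10,10)=3, clip(7,-10,10)=7 -> [2, -2, -5, 3, 7] (max |s|=7)
Stage 3 (DELAY): [0, 2, -2, -5, 3] = [0, 2, -2, -5, 3] -> [0, 2, -2, -5, 3] (max |s|=5)
Stage 4 (CLIP -3 3): clip(0,-3,3)=0, clip(2,-3,3)=2, clip(-2,-3,3)=-2, clip(-5,-3,3)=-3, clip(3,-3,3)=3 -> [0, 2, -2, -3, 3] (max |s|=3)
Stage 5 (DIFF): s[0]=0, 2-0=2, -2-2=-4, -3--2=-1, 3--3=6 -> [0, 2, -4, -1, 6] (max |s|=6)
Stage 6 (AMPLIFY 2): 0*2=0, 2*2=4, -4*2=-8, -1*2=-2, 6*2=12 -> [0, 4, -8, -2, 12] (max |s|=12)
Overall max amplitude: 12

Answer: 12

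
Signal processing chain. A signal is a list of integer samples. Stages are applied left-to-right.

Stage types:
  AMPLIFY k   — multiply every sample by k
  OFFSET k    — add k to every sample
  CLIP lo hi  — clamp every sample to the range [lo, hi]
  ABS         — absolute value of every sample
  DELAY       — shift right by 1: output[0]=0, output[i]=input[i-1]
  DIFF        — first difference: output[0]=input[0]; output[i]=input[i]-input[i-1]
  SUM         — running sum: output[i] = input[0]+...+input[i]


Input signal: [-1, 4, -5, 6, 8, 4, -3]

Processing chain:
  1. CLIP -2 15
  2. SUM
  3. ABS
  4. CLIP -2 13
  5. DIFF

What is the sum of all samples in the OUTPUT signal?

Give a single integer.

Input: [-1, 4, -5, 6, 8, 4, -3]
Stage 1 (CLIP -2 15): clip(-1,-2,15)=-1, clip(4,-2,15)=4, clip(-5,-2,15)=-2, clip(6,-2,15)=6, clip(8,-2,15)=8, clip(4,-2,15)=4, clip(-3,-2,15)=-2 -> [-1, 4, -2, 6, 8, 4, -2]
Stage 2 (SUM): sum[0..0]=-1, sum[0..1]=3, sum[0..2]=1, sum[0..3]=7, sum[0..4]=15, sum[0..5]=19, sum[0..6]=17 -> [-1, 3, 1, 7, 15, 19, 17]
Stage 3 (ABS): |-1|=1, |3|=3, |1|=1, |7|=7, |15|=15, |19|=19, |17|=17 -> [1, 3, 1, 7, 15, 19, 17]
Stage 4 (CLIP -2 13): clip(1,-2,13)=1, clip(3,-2,13)=3, clip(1,-2,13)=1, clip(7,-2,13)=7, clip(15,-2,13)=13, clip(19,-2,13)=13, clip(17,-2,13)=13 -> [1, 3, 1, 7, 13, 13, 13]
Stage 5 (DIFF): s[0]=1, 3-1=2, 1-3=-2, 7-1=6, 13-7=6, 13-13=0, 13-13=0 -> [1, 2, -2, 6, 6, 0, 0]
Output sum: 13

Answer: 13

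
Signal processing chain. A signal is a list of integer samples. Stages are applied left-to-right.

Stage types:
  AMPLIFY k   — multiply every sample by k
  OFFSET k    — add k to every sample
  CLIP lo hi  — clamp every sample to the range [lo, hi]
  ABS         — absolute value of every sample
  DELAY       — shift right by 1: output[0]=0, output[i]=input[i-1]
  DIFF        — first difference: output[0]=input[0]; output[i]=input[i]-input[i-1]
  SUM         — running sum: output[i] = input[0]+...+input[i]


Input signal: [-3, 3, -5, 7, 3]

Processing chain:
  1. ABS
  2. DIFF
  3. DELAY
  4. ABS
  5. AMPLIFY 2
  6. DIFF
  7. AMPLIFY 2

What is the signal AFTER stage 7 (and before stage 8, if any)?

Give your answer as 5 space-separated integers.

Answer: 0 12 -12 8 0

Derivation:
Input: [-3, 3, -5, 7, 3]
Stage 1 (ABS): |-3|=3, |3|=3, |-5|=5, |7|=7, |3|=3 -> [3, 3, 5, 7, 3]
Stage 2 (DIFF): s[0]=3, 3-3=0, 5-3=2, 7-5=2, 3-7=-4 -> [3, 0, 2, 2, -4]
Stage 3 (DELAY): [0, 3, 0, 2, 2] = [0, 3, 0, 2, 2] -> [0, 3, 0, 2, 2]
Stage 4 (ABS): |0|=0, |3|=3, |0|=0, |2|=2, |2|=2 -> [0, 3, 0, 2, 2]
Stage 5 (AMPLIFY 2): 0*2=0, 3*2=6, 0*2=0, 2*2=4, 2*2=4 -> [0, 6, 0, 4, 4]
Stage 6 (DIFF): s[0]=0, 6-0=6, 0-6=-6, 4-0=4, 4-4=0 -> [0, 6, -6, 4, 0]
Stage 7 (AMPLIFY 2): 0*2=0, 6*2=12, -6*2=-12, 4*2=8, 0*2=0 -> [0, 12, -12, 8, 0]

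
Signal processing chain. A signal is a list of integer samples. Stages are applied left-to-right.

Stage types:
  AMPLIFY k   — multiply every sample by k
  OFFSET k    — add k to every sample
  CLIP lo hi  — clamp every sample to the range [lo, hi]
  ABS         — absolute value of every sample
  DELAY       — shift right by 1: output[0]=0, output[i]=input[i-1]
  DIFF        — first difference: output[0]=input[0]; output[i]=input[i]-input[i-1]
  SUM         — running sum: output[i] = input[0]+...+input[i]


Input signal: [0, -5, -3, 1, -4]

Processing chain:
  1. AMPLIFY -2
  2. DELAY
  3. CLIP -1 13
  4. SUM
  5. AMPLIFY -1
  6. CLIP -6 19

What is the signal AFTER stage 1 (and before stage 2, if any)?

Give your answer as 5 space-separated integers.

Answer: 0 10 6 -2 8

Derivation:
Input: [0, -5, -3, 1, -4]
Stage 1 (AMPLIFY -2): 0*-2=0, -5*-2=10, -3*-2=6, 1*-2=-2, -4*-2=8 -> [0, 10, 6, -2, 8]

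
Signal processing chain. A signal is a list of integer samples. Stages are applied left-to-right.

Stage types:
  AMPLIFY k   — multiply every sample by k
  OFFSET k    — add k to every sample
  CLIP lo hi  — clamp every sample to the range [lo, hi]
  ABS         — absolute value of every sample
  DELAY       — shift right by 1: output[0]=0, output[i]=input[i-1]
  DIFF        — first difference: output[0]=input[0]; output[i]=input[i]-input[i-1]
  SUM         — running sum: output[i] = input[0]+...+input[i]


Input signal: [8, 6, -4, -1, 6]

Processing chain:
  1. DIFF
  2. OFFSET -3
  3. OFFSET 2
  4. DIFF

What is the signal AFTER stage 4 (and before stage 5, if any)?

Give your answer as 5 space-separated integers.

Answer: 7 -10 -8 13 4

Derivation:
Input: [8, 6, -4, -1, 6]
Stage 1 (DIFF): s[0]=8, 6-8=-2, -4-6=-10, -1--4=3, 6--1=7 -> [8, -2, -10, 3, 7]
Stage 2 (OFFSET -3): 8+-3=5, -2+-3=-5, -10+-3=-13, 3+-3=0, 7+-3=4 -> [5, -5, -13, 0, 4]
Stage 3 (OFFSET 2): 5+2=7, -5+2=-3, -13+2=-11, 0+2=2, 4+2=6 -> [7, -3, -11, 2, 6]
Stage 4 (DIFF): s[0]=7, -3-7=-10, -11--3=-8, 2--11=13, 6-2=4 -> [7, -10, -8, 13, 4]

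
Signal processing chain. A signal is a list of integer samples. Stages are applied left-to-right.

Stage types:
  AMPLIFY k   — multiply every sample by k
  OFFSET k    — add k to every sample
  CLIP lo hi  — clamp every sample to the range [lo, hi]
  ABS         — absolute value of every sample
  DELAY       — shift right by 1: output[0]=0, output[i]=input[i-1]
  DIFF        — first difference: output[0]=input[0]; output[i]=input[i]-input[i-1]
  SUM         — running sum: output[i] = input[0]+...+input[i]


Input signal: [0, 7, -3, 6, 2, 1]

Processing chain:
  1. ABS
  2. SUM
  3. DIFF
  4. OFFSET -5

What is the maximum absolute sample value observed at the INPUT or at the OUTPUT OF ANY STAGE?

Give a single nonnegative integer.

Input: [0, 7, -3, 6, 2, 1] (max |s|=7)
Stage 1 (ABS): |0|=0, |7|=7, |-3|=3, |6|=6, |2|=2, |1|=1 -> [0, 7, 3, 6, 2, 1] (max |s|=7)
Stage 2 (SUM): sum[0..0]=0, sum[0..1]=7, sum[0..2]=10, sum[0..3]=16, sum[0..4]=18, sum[0..5]=19 -> [0, 7, 10, 16, 18, 19] (max |s|=19)
Stage 3 (DIFF): s[0]=0, 7-0=7, 10-7=3, 16-10=6, 18-16=2, 19-18=1 -> [0, 7, 3, 6, 2, 1] (max |s|=7)
Stage 4 (OFFSET -5): 0+-5=-5, 7+-5=2, 3+-5=-2, 6+-5=1, 2+-5=-3, 1+-5=-4 -> [-5, 2, -2, 1, -3, -4] (max |s|=5)
Overall max amplitude: 19

Answer: 19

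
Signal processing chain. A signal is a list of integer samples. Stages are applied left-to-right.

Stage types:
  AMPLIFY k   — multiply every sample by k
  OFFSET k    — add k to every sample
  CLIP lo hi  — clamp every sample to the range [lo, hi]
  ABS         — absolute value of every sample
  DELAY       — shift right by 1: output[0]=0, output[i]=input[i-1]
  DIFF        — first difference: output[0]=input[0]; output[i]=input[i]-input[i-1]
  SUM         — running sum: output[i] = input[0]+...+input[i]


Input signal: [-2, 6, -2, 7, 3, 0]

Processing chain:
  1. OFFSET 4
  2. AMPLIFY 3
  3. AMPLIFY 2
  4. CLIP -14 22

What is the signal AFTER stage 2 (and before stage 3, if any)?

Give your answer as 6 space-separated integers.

Answer: 6 30 6 33 21 12

Derivation:
Input: [-2, 6, -2, 7, 3, 0]
Stage 1 (OFFSET 4): -2+4=2, 6+4=10, -2+4=2, 7+4=11, 3+4=7, 0+4=4 -> [2, 10, 2, 11, 7, 4]
Stage 2 (AMPLIFY 3): 2*3=6, 10*3=30, 2*3=6, 11*3=33, 7*3=21, 4*3=12 -> [6, 30, 6, 33, 21, 12]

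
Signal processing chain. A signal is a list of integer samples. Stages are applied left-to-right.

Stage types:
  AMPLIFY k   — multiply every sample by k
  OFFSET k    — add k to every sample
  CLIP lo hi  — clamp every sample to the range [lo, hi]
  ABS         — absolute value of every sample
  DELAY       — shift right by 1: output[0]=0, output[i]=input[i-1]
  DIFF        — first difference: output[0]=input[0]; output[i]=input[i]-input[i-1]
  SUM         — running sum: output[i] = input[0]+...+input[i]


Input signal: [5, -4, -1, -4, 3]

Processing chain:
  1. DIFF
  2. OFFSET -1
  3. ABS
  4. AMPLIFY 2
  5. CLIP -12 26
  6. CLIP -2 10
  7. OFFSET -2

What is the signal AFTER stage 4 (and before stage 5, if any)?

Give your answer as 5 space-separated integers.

Input: [5, -4, -1, -4, 3]
Stage 1 (DIFF): s[0]=5, -4-5=-9, -1--4=3, -4--1=-3, 3--4=7 -> [5, -9, 3, -3, 7]
Stage 2 (OFFSET -1): 5+-1=4, -9+-1=-10, 3+-1=2, -3+-1=-4, 7+-1=6 -> [4, -10, 2, -4, 6]
Stage 3 (ABS): |4|=4, |-10|=10, |2|=2, |-4|=4, |6|=6 -> [4, 10, 2, 4, 6]
Stage 4 (AMPLIFY 2): 4*2=8, 10*2=20, 2*2=4, 4*2=8, 6*2=12 -> [8, 20, 4, 8, 12]

Answer: 8 20 4 8 12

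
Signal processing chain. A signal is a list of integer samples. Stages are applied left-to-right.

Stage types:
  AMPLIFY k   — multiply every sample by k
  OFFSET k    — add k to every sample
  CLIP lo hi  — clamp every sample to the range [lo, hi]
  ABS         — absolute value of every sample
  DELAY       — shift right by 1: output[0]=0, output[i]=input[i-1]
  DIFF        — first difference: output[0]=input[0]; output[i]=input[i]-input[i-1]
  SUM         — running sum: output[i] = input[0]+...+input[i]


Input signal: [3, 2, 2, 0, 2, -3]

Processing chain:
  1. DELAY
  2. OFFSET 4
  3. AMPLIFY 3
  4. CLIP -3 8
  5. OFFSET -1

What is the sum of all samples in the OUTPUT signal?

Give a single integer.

Answer: 42

Derivation:
Input: [3, 2, 2, 0, 2, -3]
Stage 1 (DELAY): [0, 3, 2, 2, 0, 2] = [0, 3, 2, 2, 0, 2] -> [0, 3, 2, 2, 0, 2]
Stage 2 (OFFSET 4): 0+4=4, 3+4=7, 2+4=6, 2+4=6, 0+4=4, 2+4=6 -> [4, 7, 6, 6, 4, 6]
Stage 3 (AMPLIFY 3): 4*3=12, 7*3=21, 6*3=18, 6*3=18, 4*3=12, 6*3=18 -> [12, 21, 18, 18, 12, 18]
Stage 4 (CLIP -3 8): clip(12,-3,8)=8, clip(21,-3,8)=8, clip(18,-3,8)=8, clip(18,-3,8)=8, clip(12,-3,8)=8, clip(18,-3,8)=8 -> [8, 8, 8, 8, 8, 8]
Stage 5 (OFFSET -1): 8+-1=7, 8+-1=7, 8+-1=7, 8+-1=7, 8+-1=7, 8+-1=7 -> [7, 7, 7, 7, 7, 7]
Output sum: 42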